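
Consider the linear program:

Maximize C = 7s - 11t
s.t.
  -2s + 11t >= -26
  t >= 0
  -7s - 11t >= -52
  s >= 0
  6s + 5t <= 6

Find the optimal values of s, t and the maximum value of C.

s = 1, t = 0, maximum C = 7

Feasible corners and C = 7s - 11t:
  (0, 0) → C = 0
  (1, 0) → C = 7
  (0, 6/5) → C = -66/5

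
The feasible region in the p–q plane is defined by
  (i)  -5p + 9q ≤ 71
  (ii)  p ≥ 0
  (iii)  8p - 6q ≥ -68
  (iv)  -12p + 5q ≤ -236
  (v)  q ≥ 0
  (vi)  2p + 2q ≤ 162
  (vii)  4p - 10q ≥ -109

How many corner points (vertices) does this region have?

4

Of the 21 pairwise boundary intersections, those satisfying every inequality are:
  (59/3, 0)
  (581/20, 563/25)
  (81, 0)
  (701/14, 433/14)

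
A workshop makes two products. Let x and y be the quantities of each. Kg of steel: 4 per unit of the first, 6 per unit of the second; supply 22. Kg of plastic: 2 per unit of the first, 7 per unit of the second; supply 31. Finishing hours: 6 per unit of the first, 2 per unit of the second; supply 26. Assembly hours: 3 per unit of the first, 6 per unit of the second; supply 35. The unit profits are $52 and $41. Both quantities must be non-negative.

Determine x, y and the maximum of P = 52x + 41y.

x = 4, y = 1, maximum P = 249

The optimum lies where 4x + 6y = 22 and 6x + 2y = 26.
Solving simultaneously gives x = 4, y = 1.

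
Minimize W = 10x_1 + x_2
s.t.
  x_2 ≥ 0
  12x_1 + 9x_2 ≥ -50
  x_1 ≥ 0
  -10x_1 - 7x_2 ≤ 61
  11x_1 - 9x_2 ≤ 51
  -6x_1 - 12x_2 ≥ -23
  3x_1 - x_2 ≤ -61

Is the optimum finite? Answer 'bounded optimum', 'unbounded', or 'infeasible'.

The boundaries x_2 = 0 and x_1 = 0 meet at (0, 0), but that point violates 3x_1 - x_2 ≤ -61. Every candidate vertex is excluded by some other constraint, so the feasible region is empty.

infeasible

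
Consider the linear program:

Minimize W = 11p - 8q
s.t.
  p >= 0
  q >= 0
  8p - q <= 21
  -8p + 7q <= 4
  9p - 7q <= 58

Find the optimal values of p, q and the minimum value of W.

The binding constraints are p = 0 and -8p + 7q = 4.
Solving simultaneously gives p = 0, q = 4/7.

p = 0, q = 4/7, minimum W = -32/7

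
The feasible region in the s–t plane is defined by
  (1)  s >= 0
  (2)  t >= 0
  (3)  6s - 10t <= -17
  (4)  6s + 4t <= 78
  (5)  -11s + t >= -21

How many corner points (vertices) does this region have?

4

Pairwise boundary intersections that survive every other constraint:
  (0, 17/10)
  (0, 39/2)
  (227/104, 313/104)
  (81/25, 366/25)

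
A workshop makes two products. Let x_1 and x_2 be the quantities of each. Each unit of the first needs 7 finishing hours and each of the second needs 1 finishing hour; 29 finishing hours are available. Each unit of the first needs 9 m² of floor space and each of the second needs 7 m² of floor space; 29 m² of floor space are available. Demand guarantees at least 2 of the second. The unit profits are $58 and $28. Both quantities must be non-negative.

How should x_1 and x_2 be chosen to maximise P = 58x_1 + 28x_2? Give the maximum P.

x_1 = 5/3, x_2 = 2, maximum P = 458/3

Vertices and P = 58x_1 + 28x_2:
  (0, 29/7) → P = 116
  (0, 2) → P = 56
  (5/3, 2) → P = 458/3

The binding constraints are 9x_1 + 7x_2 = 29 and x_2 = 2.
Solving simultaneously gives x_1 = 5/3, x_2 = 2.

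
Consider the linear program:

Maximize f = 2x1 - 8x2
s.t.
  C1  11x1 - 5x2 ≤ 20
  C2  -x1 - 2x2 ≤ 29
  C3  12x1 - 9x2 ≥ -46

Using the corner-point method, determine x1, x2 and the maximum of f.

x1 = -35/9, x2 = -113/9, maximum f = 278/3

Vertices and f = 2x1 - 8x2:
  (-35/9, -113/9) → f = 278/3
  (410/39, 746/39) → f = -132
  (-353/33, -302/33) → f = 570/11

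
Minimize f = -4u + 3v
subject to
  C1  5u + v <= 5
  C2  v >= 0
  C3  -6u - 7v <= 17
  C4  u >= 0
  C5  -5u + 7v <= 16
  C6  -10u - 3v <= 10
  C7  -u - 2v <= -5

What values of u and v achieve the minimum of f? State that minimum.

The binding constraints are 5u + v = 5 and -u - 2v = -5.
Solving simultaneously gives u = 5/9, v = 20/9.

u = 5/9, v = 20/9, minimum f = 40/9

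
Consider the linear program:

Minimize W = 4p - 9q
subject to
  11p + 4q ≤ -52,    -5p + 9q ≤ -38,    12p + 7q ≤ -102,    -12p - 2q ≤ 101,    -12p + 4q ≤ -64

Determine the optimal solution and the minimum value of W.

p = 10/33, q = -166/11, minimum W = 4522/33

Corner points and W = 4p - 9q:
  (44/29, -498/29) → W = 4658/29
  (10/33, -166/11) → W = 4522/33
  (-23/6, -55/2) → W = 1393/6
The feasible region is unbounded (it extends along (1, -6), (4, -11)), but W strictly increases along every unbounded feasible direction, so there is no improving ray and the minimum is attained at a vertex.

At the optimal vertex, 12p + 7q = -102 and -12p + 4q = -64.
Solving simultaneously gives p = 10/33, q = -166/11.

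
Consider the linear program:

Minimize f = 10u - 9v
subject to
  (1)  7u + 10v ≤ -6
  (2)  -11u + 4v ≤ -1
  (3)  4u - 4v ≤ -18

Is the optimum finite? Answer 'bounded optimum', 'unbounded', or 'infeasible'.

infeasible

The boundaries 7u + 10v = -6 and -11u + 4v = -1 meet at (-7/69, -73/138), but that point violates 4u - 4v ≤ -18. Every candidate vertex is excluded by some other constraint, so the feasible region is empty.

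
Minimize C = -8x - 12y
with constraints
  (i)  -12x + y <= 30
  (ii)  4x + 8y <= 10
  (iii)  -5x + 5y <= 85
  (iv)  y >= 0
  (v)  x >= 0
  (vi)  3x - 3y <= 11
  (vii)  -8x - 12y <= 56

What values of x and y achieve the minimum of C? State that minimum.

x = 5/2, y = 0, minimum C = -20

Extreme points and C = -8x - 12y:
  (5/2, 0) → C = -20
  (0, 5/4) → C = -15
  (0, 0) → C = 0

At the optimal vertex, 4x + 8y = 10 and y = 0.
Solving simultaneously gives x = 5/2, y = 0.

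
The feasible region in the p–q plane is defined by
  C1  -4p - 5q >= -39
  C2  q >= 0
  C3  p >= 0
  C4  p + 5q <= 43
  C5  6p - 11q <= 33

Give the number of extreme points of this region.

4

Intersecting each pair of boundary lines and keeping only the points that satisfy every inequality leaves:
  (0, 39/5)
  (297/37, 51/37)
  (0, 0)
  (11/2, 0)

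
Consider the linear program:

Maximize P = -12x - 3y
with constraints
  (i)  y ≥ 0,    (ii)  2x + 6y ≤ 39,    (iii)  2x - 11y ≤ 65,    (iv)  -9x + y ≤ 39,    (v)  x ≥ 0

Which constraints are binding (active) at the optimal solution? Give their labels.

(i) and (v)

Extreme points and P = -12x - 3y:
  (39/2, 0) → P = -234
  (0, 0) → P = 0
  (0, 13/2) → P = -39/2

The maximum is at (0, 0). Substituting into each constraint, equality holds for (i) and (v); the remaining constraints have slack.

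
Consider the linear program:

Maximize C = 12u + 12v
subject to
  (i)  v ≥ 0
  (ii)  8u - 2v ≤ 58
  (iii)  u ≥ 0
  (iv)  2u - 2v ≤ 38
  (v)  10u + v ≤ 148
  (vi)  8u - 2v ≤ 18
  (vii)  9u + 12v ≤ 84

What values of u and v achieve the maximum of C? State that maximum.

Vertices and C = 12u + 12v:
  (0, 0) → C = 0
  (9/4, 0) → C = 27
  (0, 7) → C = 84
  (64/19, 85/19) → C = 1788/19

u = 64/19, v = 85/19, maximum C = 1788/19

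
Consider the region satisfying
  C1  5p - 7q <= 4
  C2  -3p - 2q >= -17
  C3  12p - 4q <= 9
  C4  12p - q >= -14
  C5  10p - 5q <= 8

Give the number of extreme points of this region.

4

Of the 10 pairwise boundary intersections, those satisfying every inequality are:
  (47/64, -3/64)
  (-102/79, -118/79)
  (43/18, 59/12)
  (-11/27, 82/9)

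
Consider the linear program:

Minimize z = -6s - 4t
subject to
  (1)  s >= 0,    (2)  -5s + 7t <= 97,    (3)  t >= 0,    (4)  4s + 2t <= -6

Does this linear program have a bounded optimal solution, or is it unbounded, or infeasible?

The boundaries s = 0 and -5s + 7t = 97 meet at (0, 97/7), but that point violates 4s + 2t ≤ -6. Every candidate vertex is excluded by some other constraint, so the feasible region is empty.

infeasible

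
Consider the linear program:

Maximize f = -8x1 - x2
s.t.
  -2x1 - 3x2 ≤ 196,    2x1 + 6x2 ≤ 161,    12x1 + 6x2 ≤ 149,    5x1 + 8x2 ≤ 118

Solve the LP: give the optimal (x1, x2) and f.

x1 = -553/2, x2 = 119, maximum f = 2093

Extreme points and f = -8x1 - x2:
  (-553/2, 119) → f = 2093
  (541/8, -1325/12) → f = -5167/12
  (-290/7, 569/14) → f = 4071/14
  (22/3, 61/6) → f = -413/6

The optimum lies where -2x1 - 3x2 = 196 and 2x1 + 6x2 = 161.
Solving simultaneously gives x1 = -553/2, x2 = 119.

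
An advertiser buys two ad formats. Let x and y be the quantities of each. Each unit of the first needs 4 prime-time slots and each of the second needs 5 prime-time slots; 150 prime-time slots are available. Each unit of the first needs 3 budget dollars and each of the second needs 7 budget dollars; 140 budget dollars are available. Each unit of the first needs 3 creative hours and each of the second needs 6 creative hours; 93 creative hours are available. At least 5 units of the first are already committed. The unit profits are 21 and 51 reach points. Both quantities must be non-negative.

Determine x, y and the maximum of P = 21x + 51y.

The optimum lies where 3x + 6y = 93 and x = 5.
Solving simultaneously gives x = 5, y = 13.

x = 5, y = 13, maximum P = 768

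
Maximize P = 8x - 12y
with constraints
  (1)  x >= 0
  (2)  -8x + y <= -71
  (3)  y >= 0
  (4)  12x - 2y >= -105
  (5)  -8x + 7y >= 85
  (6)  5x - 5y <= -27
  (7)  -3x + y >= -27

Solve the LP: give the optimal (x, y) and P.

The feasible region is unbounded (it extends along (1, 3), (1, 6)), but P strictly decreases along every unbounded feasible direction, so there is no improving ray and the maximum is attained at a vertex.

The binding constraints are -8x + y = -71 and -8x + 7y = 85.
Solving simultaneously gives x = 97/8, y = 26.

x = 97/8, y = 26, maximum P = -215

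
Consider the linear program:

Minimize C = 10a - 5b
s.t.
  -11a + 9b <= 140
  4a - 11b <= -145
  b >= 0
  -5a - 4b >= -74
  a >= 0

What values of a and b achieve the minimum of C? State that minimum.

Feasible corners and C = 10a - 5b:
  (106/89, 1514/89) → C = -6510/89
  (0, 140/9) → C = -700/9
  (234/71, 1021/71) → C = -2765/71
  (0, 145/11) → C = -725/11

At the optimal vertex, -11a + 9b = 140 and a = 0.
Solving simultaneously gives a = 0, b = 140/9.

a = 0, b = 140/9, minimum C = -700/9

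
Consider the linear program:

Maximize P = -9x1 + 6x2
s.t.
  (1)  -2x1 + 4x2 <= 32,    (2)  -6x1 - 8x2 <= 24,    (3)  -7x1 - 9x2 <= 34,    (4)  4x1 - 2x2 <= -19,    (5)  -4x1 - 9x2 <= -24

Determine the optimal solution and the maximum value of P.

x1 = -96/17, x2 = 88/17, maximum P = 1392/17

Feasible corners and P = -9x1 + 6x2:
  (-1, 15/2) → P = 54
  (-96/17, 88/17) → P = 1392/17
  (-123/44, 43/11) → P = 2139/44

At the optimal vertex, -2x1 + 4x2 = 32 and -4x1 - 9x2 = -24.
Solving simultaneously gives x1 = -96/17, x2 = 88/17.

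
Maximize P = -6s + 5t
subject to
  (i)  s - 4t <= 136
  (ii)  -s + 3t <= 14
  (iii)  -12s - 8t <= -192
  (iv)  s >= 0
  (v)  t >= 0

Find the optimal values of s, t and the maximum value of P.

The feasible region is unbounded (it extends along (3, 1), (4, 1)), but P strictly decreases along every unbounded feasible direction, so there is no improving ray and the maximum is attained at a vertex.

s = 116/11, t = 90/11, maximum P = -246/11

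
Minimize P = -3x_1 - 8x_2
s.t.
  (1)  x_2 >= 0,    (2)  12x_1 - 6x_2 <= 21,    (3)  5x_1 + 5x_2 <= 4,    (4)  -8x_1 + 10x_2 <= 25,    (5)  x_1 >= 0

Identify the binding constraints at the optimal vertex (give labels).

(3) and (5)

Vertices and P = -3x_1 - 8x_2:
  (4/5, 0) → P = -12/5
  (0, 0) → P = 0
  (0, 4/5) → P = -32/5

The minimum is at (0, 4/5). Substituting into each constraint, equality holds for (3) and (5); the remaining constraints have slack.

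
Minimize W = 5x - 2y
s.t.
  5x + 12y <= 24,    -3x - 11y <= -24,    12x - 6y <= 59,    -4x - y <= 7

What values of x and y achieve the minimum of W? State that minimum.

Extreme points and W = 5x - 2y:
  (-24/19, 48/19) → W = -216/19
  (-108/43, 131/43) → W = -802/43
  (-101/41, 117/41) → W = -739/41

At the optimal vertex, 5x + 12y = 24 and -4x - y = 7.
Solving simultaneously gives x = -108/43, y = 131/43.

x = -108/43, y = 131/43, minimum W = -802/43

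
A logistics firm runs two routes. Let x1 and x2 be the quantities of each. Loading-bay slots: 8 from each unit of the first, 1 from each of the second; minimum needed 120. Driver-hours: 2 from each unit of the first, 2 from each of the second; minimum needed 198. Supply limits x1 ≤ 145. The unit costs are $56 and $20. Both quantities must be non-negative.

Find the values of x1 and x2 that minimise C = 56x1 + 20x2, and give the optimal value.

x1 = 3, x2 = 96, minimum C = 2088

The feasible region is unbounded (it extends along (0, 1)), but C strictly increases along every unbounded feasible direction, so there is no improving ray and the minimum is attained at a vertex.

The optimum lies where 8x1 + x2 = 120 and 2x1 + 2x2 = 198.
Solving simultaneously gives x1 = 3, x2 = 96.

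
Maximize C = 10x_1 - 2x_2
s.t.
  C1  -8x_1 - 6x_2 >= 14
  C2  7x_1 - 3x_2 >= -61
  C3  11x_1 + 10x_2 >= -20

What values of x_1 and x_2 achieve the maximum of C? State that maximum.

Feasible corners and C = 10x_1 - 2x_2:
  (-68/11, 65/11) → C = -810/11
  (-10/7, -3/7) → C = -94/7
  (-670/103, 531/103) → C = -7762/103

The optimum lies where -8x_1 - 6x_2 = 14 and 11x_1 + 10x_2 = -20.
Solving simultaneously gives x_1 = -10/7, x_2 = -3/7.

x_1 = -10/7, x_2 = -3/7, maximum C = -94/7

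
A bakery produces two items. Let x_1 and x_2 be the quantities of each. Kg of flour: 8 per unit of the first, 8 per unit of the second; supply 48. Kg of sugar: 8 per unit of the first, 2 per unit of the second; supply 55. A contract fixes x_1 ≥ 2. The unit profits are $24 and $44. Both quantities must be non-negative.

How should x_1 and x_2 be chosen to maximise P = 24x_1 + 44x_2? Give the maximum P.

The optimum lies where 8x_1 + 8x_2 = 48 and x_1 = 2.
Solving simultaneously gives x_1 = 2, x_2 = 4.

x_1 = 2, x_2 = 4, maximum P = 224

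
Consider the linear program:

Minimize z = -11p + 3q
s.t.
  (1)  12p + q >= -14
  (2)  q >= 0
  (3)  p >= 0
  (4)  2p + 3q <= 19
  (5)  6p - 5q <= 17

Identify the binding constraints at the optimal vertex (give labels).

Feasible corners and z = -11p + 3q:
  (0, 0) → z = 0
  (17/6, 0) → z = -187/6
  (0, 19/3) → z = 19
  (73/14, 20/7) → z = -683/14

The minimum is at (73/14, 20/7). Substituting into each constraint, equality holds for (4) and (5); the remaining constraints have slack.

(4) and (5)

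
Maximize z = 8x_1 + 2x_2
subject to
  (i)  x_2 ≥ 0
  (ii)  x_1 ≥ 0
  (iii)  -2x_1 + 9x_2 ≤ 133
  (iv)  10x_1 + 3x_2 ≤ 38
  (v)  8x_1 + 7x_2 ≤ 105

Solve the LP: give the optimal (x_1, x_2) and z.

Corner points and z = 8x_1 + 2x_2:
  (0, 0) → z = 0
  (19/5, 0) → z = 152/5
  (0, 38/3) → z = 76/3

The binding constraints are x_2 = 0 and 10x_1 + 3x_2 = 38.
Solving simultaneously gives x_1 = 19/5, x_2 = 0.

x_1 = 19/5, x_2 = 0, maximum z = 152/5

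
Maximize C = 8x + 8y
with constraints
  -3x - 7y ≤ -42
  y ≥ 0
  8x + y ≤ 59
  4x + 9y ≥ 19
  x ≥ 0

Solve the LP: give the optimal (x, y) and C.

Extreme points and C = 8x + 8y:
  (7, 3) → C = 80
  (0, 6) → C = 48
  (0, 59) → C = 472

The optimum lies where 8x + y = 59 and x = 0.
Solving simultaneously gives x = 0, y = 59.

x = 0, y = 59, maximum C = 472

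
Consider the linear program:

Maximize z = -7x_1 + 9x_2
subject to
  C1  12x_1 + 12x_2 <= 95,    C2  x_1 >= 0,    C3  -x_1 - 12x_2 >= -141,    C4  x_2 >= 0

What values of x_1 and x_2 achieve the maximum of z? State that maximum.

x_1 = 0, x_2 = 95/12, maximum z = 285/4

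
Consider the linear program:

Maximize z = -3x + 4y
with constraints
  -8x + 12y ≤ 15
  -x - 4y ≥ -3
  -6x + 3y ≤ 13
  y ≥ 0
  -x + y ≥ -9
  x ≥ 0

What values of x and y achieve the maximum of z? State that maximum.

Extreme points and z = -3x + 4y:
  (3, 0) → z = -9
  (0, 3/4) → z = 3
  (0, 0) → z = 0

x = 0, y = 3/4, maximum z = 3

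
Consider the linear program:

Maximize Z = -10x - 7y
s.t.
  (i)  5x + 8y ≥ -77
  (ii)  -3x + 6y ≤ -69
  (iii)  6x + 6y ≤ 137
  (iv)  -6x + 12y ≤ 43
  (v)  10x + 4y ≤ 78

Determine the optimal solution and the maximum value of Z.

Corner points and Z = -10x - 7y:
  (5/3, -32/3) → Z = 58
  (233/15, -58/3) → Z = -20
  (31/3, -19/3) → Z = -59

x = 5/3, y = -32/3, maximum Z = 58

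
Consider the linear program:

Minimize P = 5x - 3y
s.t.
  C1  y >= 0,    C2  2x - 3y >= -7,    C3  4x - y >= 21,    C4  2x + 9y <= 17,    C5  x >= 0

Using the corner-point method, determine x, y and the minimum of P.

x = 103/19, y = 13/19, minimum P = 476/19

Feasible corners and P = 5x - 3y:
  (21/4, 0) → P = 105/4
  (17/2, 0) → P = 85/2
  (103/19, 13/19) → P = 476/19

The optimum lies where 4x - y = 21 and 2x + 9y = 17.
Solving simultaneously gives x = 103/19, y = 13/19.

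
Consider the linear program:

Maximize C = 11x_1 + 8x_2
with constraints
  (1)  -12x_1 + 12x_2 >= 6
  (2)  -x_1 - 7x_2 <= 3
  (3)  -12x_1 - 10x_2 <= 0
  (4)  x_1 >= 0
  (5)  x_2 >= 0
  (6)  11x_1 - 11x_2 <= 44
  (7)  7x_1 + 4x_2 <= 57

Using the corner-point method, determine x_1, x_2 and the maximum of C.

Corner points and C = 11x_1 + 8x_2:
  (0, 1/2) → C = 4
  (5, 11/2) → C = 99
  (0, 57/4) → C = 114

The optimum lies where x_1 = 0 and 7x_1 + 4x_2 = 57.
Solving simultaneously gives x_1 = 0, x_2 = 57/4.

x_1 = 0, x_2 = 57/4, maximum C = 114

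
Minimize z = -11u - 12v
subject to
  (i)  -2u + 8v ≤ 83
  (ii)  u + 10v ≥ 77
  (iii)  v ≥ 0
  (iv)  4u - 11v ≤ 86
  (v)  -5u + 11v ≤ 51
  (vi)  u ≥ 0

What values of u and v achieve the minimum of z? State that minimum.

u = 1601/10, v = 252/5, minimum z = -23659/10

Extreme points and z = -11u - 12v:
  (1601/10, 252/5) → z = -23659/10
  (505/18, 313/18) → z = -9311/18
  (569/17, 74/17) → z = -7147/17
  (337/61, 436/61) → z = -8939/61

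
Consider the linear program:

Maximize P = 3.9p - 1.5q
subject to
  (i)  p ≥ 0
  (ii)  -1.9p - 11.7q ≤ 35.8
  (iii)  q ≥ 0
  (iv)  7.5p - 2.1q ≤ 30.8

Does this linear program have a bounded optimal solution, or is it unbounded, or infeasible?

bounded optimum

Extreme points and P = 3.9p - 1.5q:
  (0, 0) → P = 0
  (308/75, 0) → P = 16.016
The feasible region has finitely many vertices and no improving ray; the maximum is 16.016 at (308/75, 0).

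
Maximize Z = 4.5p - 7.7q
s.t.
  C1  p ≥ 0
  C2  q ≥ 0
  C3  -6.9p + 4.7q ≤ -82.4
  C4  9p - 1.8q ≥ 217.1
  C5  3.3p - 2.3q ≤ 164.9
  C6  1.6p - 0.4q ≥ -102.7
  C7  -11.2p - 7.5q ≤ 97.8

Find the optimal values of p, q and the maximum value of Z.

The feasible region is unbounded (it extends along (47, 69), (23, 33)), but Z strictly decreases along every unbounded feasible direction, so there is no improving ray and the maximum is attained at a vertex.

p = 1649/33, q = 0, maximum Z = 4947/22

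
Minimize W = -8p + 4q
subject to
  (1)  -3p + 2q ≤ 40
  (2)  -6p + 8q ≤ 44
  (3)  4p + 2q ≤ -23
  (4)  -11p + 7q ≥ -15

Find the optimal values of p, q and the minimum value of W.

The feasible region is unbounded (it extends along (-7, -11), (-2, -3)), but W strictly increases along every unbounded feasible direction, so there is no improving ray and the minimum is attained at a vertex.

p = -131/50, q = -313/50, minimum W = -102/25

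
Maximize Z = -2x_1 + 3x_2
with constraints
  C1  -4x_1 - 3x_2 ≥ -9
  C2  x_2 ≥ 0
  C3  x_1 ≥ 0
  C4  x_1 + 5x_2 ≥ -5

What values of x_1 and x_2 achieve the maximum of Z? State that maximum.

x_1 = 0, x_2 = 3, maximum Z = 9

The optimum lies where -4x_1 - 3x_2 = -9 and x_1 = 0.
Solving simultaneously gives x_1 = 0, x_2 = 3.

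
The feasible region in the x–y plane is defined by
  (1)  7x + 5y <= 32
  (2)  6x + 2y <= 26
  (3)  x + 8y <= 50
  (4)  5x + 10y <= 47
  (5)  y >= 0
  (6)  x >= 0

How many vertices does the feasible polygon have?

5

Of the 15 pairwise boundary intersections, those satisfying every inequality are:
  (33/8, 5/8)
  (17/9, 169/45)
  (13/3, 0)
  (0, 47/10)
  (0, 0)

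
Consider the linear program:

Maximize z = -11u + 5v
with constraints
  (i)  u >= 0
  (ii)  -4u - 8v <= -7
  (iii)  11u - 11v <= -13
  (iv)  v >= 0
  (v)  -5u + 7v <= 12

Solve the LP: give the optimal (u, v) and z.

u = 0, v = 12/7, maximum z = 60/7

Vertices and z = -11u + 5v:
  (0, 13/11) → z = 65/11
  (0, 12/7) → z = 60/7
  (41/22, 67/22) → z = -58/11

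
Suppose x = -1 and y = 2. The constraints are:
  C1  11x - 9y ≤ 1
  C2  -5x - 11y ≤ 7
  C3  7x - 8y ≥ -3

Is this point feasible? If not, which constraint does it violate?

not feasible — violates C3

Constraint C3: 7x - 8y = -23, which is not ≥ -3. All other constraints are satisfied.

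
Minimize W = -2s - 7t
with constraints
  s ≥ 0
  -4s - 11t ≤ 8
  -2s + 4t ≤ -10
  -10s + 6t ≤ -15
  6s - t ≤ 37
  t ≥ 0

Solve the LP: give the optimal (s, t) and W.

Extreme points and W = -2s - 7t:
  (69/11, 7/11) → W = -17
  (5, 0) → W = -10
  (37/6, 0) → W = -37/3

s = 69/11, t = 7/11, minimum W = -17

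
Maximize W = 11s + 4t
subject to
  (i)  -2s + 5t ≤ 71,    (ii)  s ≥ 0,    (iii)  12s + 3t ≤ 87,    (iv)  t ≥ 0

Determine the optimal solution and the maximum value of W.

s = 37/11, t = 171/11, maximum W = 1091/11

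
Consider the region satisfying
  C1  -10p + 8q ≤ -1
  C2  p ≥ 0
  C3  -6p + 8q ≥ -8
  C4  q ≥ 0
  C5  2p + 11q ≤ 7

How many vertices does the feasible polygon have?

4

Of the 10 pairwise boundary intersections, those satisfying every inequality are:
  (1/10, 0)
  (67/126, 34/63)
  (4/3, 0)
  (72/41, 13/41)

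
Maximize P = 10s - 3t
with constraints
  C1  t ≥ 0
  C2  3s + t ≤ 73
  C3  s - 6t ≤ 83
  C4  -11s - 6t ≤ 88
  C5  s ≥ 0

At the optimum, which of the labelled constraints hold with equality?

C1 and C2

Feasible corners and P = 10s - 3t:
  (73/3, 0) → P = 730/3
  (0, 0) → P = 0
  (0, 73) → P = -219

The maximum is at (73/3, 0). Substituting into each constraint, equality holds for C1 and C2; the remaining constraints have slack.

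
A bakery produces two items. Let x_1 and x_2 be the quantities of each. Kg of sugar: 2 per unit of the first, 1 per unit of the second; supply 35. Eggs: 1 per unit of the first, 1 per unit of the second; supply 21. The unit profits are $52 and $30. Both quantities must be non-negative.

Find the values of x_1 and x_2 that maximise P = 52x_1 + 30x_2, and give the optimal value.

Extreme points and P = 52x_1 + 30x_2:
  (0, 0) → P = 0
  (0, 21) → P = 630
  (35/2, 0) → P = 910
  (14, 7) → P = 938

The optimum lies where 2x_1 + x_2 = 35 and x_1 + x_2 = 21.
Solving simultaneously gives x_1 = 14, x_2 = 7.

x_1 = 14, x_2 = 7, maximum P = 938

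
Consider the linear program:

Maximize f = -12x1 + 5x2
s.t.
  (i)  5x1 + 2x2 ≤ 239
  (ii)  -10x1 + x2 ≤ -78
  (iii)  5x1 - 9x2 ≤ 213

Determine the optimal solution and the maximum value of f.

x1 = 79/5, x2 = 80, maximum f = 1052/5

The binding constraints are 5x1 + 2x2 = 239 and -10x1 + x2 = -78.
Solving simultaneously gives x1 = 79/5, x2 = 80.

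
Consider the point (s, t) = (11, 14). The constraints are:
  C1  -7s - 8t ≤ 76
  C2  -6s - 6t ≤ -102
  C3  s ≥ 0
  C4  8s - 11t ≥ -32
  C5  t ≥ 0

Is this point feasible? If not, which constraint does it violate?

Constraint C4: 8s - 11t = -66, which is not ≥ -32. All other constraints are satisfied.

not feasible — violates C4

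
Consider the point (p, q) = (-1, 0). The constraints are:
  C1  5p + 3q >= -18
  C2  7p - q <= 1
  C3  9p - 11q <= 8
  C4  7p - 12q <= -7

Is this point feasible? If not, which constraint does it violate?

C1: -5 ≥ -18 ✓
C2: -7 ≤ 1 ✓
C3: -9 ≤ 8 ✓
C4: -7 ≤ -7 ✓

feasible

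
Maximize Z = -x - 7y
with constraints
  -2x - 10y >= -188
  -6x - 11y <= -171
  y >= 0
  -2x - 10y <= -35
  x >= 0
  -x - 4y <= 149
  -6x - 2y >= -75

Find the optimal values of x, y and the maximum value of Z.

x = 161/18, y = 32/3, maximum Z = -1505/18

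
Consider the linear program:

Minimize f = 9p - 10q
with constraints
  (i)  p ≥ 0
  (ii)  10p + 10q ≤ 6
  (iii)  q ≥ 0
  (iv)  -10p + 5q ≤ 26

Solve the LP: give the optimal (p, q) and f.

p = 0, q = 3/5, minimum f = -6

Corner points and f = 9p - 10q:
  (0, 3/5) → f = -6
  (0, 0) → f = 0
  (3/5, 0) → f = 27/5

At the optimal vertex, p = 0 and 10p + 10q = 6.
Solving simultaneously gives p = 0, q = 3/5.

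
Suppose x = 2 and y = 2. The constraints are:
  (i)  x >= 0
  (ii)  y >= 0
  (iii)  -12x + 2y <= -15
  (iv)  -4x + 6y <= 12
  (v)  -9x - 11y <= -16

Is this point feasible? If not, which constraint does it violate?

feasible

(i): 2 ≥ 0 ✓
(ii): 2 ≥ 0 ✓
(iii): -20 ≤ -15 ✓
(iv): 4 ≤ 12 ✓
(v): -40 ≤ -16 ✓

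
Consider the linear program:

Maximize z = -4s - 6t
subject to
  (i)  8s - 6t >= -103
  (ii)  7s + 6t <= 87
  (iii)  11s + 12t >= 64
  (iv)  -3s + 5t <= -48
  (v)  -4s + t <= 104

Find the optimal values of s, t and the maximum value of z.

s = 110/3, t = -509/18, maximum z = 23

Extreme points and z = -4s - 6t:
  (110/3, -509/18) → z = 23
  (723/53, -75/53) → z = -2442/53
  (128/13, -48/13) → z = -224/13

At the optimal vertex, 7s + 6t = 87 and 11s + 12t = 64.
Solving simultaneously gives s = 110/3, t = -509/18.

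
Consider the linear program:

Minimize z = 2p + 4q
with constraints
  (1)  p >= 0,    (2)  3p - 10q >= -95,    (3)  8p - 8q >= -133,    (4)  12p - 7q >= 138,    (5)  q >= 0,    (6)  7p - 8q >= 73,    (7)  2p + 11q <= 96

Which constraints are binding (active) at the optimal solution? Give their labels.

(4) and (5)

Feasible corners and z = 2p + 4q:
  (23/2, 0) → z = 23
  (593/47, 90/47) → z = 1546/47
  (48, 0) → z = 96
  (1571/93, 526/93) → z = 5246/93

The minimum is at (23/2, 0). Substituting into each constraint, equality holds for (4) and (5); the remaining constraints have slack.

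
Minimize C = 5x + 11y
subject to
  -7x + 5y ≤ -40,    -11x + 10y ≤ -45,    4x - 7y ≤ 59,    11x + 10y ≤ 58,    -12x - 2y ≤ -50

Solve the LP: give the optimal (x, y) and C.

x = 117/23, y = -127/23, minimum C = -812/23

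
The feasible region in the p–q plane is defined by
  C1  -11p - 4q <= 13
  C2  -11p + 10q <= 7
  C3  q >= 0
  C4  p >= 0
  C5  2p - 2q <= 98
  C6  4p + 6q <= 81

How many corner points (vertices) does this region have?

The feasible vertices (each the meet of two boundaries and inside every other half-plane) are:
  (0, 7/10)
  (384/53, 919/106)
  (0, 0)
  (81/4, 0)

4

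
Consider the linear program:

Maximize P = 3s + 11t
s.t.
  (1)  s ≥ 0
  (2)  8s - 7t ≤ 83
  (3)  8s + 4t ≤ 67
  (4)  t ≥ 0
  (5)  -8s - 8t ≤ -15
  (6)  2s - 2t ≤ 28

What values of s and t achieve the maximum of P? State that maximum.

The binding constraints are s = 0 and 8s + 4t = 67.
Solving simultaneously gives s = 0, t = 67/4.

s = 0, t = 67/4, maximum P = 737/4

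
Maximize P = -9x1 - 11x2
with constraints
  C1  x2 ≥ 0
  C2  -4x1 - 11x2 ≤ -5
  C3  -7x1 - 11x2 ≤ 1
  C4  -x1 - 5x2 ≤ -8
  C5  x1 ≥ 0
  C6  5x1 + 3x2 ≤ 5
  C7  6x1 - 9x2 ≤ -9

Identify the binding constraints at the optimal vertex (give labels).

Corner points and P = -9x1 - 11x2:
  (0, 8/5) → P = -88/5
  (1/22, 35/22) → P = -197/11
  (0, 5/3) → P = -55/3

The maximum is at (0, 8/5). Substituting into each constraint, equality holds for C4 and C5; the remaining constraints have slack.

C4 and C5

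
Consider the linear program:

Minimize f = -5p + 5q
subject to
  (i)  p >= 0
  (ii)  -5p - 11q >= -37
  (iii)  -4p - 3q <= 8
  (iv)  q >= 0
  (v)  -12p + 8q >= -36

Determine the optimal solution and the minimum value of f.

p = 3, q = 0, minimum f = -15

Extreme points and f = -5p + 5q:
  (0, 37/11) → f = 185/11
  (0, 0) → f = 0
  (173/43, 66/43) → f = -535/43
  (3, 0) → f = -15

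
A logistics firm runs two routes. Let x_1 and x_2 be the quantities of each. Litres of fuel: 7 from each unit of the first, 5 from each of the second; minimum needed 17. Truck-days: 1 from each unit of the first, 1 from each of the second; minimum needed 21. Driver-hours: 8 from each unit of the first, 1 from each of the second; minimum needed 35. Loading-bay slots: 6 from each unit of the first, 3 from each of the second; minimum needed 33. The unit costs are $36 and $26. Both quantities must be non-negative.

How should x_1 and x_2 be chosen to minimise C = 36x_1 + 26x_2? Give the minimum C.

Extreme points and C = 36x_1 + 26x_2:
  (0, 35) → C = 910
  (21, 0) → C = 756
  (2, 19) → C = 566
The feasible region is unbounded (it extends along (0, 1), (1, 0)), but C strictly increases along every unbounded feasible direction, so there is no improving ray and the minimum is attained at a vertex.

At the optimal vertex, x_1 + x_2 = 21 and 8x_1 + x_2 = 35.
Solving simultaneously gives x_1 = 2, x_2 = 19.

x_1 = 2, x_2 = 19, minimum C = 566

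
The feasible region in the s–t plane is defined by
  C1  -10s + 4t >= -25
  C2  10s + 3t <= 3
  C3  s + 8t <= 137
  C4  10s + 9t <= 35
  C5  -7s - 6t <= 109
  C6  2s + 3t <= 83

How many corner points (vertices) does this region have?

5

Intersecting each pair of boundary lines and keeping only the points that satisfy every inequality leaves:
  (87/70, -22/7)
  (-13/4, -115/8)
  (-13/10, 16/3)
  (-953/71, 1335/71)
  (-847/25, 534/25)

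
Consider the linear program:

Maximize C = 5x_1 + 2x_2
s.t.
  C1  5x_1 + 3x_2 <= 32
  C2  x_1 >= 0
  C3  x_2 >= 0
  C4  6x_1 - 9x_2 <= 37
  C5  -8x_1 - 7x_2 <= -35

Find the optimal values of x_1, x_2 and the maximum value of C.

Extreme points and C = 5x_1 + 2x_2:
  (0, 32/3) → C = 64/3
  (19/3, 1/9) → C = 287/9
  (0, 5) → C = 10
  (37/6, 0) → C = 185/6
  (35/8, 0) → C = 175/8

At the optimal vertex, 5x_1 + 3x_2 = 32 and 6x_1 - 9x_2 = 37.
Solving simultaneously gives x_1 = 19/3, x_2 = 1/9.

x_1 = 19/3, x_2 = 1/9, maximum C = 287/9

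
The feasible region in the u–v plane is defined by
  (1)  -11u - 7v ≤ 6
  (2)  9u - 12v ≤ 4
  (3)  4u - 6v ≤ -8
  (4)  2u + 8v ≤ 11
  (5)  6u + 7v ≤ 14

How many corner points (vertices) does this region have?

The feasible vertices (each the meet of two boundaries and inside every other half-plane) are:
  (-46/47, 32/47)
  (-125/74, 133/74)
  (1/22, 15/11)

3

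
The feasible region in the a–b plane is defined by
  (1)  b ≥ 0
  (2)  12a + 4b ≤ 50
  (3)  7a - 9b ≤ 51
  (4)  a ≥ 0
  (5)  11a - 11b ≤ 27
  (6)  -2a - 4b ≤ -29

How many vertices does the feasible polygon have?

3

Pairwise boundary intersections that survive every other constraint:
  (0, 25/2)
  (21/10, 31/5)
  (0, 29/4)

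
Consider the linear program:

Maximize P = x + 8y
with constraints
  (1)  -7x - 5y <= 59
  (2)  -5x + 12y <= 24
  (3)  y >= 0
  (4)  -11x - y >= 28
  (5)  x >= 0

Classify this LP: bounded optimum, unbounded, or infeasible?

infeasible

The boundaries -5x + 12y = 24 and y = 0 meet at (-24/5, 0), but that point violates x ≥ 0. Every candidate vertex is excluded by some other constraint, so the feasible region is empty.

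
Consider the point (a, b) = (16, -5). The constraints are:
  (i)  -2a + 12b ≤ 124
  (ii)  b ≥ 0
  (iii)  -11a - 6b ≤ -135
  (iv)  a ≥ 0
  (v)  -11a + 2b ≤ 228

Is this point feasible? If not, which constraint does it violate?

Constraint (ii): b = -5, which is not ≥ 0. All other constraints are satisfied.

not feasible — violates (ii)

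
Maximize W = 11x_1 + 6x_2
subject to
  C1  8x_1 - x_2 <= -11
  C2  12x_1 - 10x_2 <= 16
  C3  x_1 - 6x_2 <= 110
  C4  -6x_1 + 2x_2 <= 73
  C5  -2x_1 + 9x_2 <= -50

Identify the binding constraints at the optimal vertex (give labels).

C2 and C5

Vertices and W = 11x_1 + 6x_2:
  (-502/31, -652/31) → W = -9434/31
  (-89/22, -71/11) → W = -1831/22
  (-329/17, -733/34) → W = -5818/17
  (-757/50, -223/25) → W = -11003/50

The maximum is at (-89/22, -71/11). Substituting into each constraint, equality holds for C2 and C5; the remaining constraints have slack.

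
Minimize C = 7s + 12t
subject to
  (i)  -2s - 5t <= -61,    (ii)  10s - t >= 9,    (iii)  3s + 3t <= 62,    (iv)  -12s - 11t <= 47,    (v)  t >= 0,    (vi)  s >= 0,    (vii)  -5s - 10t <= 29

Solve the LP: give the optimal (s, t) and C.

Extreme points and C = 7s + 12t:
  (53/26, 148/13) → C = 3923/26
  (127/9, 59/9) → C = 1597/9
  (89/33, 593/33) → C = 7739/33

At the optimal vertex, -2s - 5t = -61 and 10s - t = 9.
Solving simultaneously gives s = 53/26, t = 148/13.

s = 53/26, t = 148/13, minimum C = 3923/26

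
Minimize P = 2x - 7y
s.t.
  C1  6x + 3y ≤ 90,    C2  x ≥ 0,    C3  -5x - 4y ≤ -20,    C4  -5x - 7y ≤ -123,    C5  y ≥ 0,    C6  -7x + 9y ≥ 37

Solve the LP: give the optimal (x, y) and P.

At the optimal vertex, 6x + 3y = 90 and x = 0.
Solving simultaneously gives x = 0, y = 30.

x = 0, y = 30, minimum P = -210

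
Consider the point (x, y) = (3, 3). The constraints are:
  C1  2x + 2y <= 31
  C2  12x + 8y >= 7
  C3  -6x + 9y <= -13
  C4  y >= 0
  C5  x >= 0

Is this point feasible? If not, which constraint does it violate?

not feasible — violates C3

Constraint C3: -6x + 9y = 9, which is not ≤ -13. All other constraints are satisfied.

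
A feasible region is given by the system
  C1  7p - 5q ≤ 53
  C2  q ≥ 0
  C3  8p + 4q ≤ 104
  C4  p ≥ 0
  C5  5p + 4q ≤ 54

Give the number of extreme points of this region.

Intersecting each pair of boundary lines and keeping only the points that satisfy every inequality leaves:
  (53/7, 0)
  (482/53, 113/53)
  (0, 0)
  (0, 27/2)

4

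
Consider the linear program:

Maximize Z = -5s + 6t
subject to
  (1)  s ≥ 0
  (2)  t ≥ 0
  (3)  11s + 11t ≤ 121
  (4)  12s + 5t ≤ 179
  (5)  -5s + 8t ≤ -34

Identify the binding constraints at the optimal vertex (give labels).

(2) and (5)

Extreme points and Z = -5s + 6t:
  (11, 0) → Z = -55
  (34/5, 0) → Z = -34
  (122/13, 21/13) → Z = -484/13

The maximum is at (34/5, 0). Substituting into each constraint, equality holds for (2) and (5); the remaining constraints have slack.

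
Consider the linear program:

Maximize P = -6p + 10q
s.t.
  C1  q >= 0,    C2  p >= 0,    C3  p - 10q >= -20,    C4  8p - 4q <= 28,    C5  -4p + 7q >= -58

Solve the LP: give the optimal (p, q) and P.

p = 0, q = 2, maximum P = 20

Extreme points and P = -6p + 10q:
  (0, 0) → P = 0
  (7/2, 0) → P = -21
  (0, 2) → P = 20
  (90/19, 47/19) → P = -70/19

The binding constraints are p = 0 and p - 10q = -20.
Solving simultaneously gives p = 0, q = 2.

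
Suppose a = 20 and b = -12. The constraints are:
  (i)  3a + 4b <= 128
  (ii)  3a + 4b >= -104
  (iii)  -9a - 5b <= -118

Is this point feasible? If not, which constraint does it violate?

feasible

(i): 12 ≤ 128 ✓
(ii): 12 ≥ -104 ✓
(iii): -120 ≤ -118 ✓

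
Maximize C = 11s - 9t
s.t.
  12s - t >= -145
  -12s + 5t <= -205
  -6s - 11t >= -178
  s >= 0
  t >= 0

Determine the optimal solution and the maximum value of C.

Feasible corners and C = 11s - 9t:
  (3145/162, 151/27) → C = 26441/162
  (205/12, 0) → C = 2255/12
  (89/3, 0) → C = 979/3

s = 89/3, t = 0, maximum C = 979/3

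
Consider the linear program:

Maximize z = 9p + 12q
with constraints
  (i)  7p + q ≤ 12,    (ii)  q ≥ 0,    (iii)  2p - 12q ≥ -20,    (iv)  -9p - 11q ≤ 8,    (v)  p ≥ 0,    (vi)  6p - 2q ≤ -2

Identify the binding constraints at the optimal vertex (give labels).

Corner points and z = 9p + 12q:
  (0, 5/3) → z = 20
  (4/17, 29/17) → z = 384/17
  (0, 1) → z = 12

The maximum is at (4/17, 29/17). Substituting into each constraint, equality holds for (iii) and (vi); the remaining constraints have slack.

(iii) and (vi)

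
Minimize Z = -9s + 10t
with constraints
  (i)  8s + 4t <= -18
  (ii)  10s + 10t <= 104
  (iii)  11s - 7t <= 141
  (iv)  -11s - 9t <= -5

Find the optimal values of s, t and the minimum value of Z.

s = -13/2, t = 17/2, minimum Z = 287/2

Corner points and Z = -9s + 10t:
  (-149/10, 253/10) → Z = 3871/10
  (-13/2, 17/2) → Z = 287/2
  (-443/10, 547/10) → Z = 9457/10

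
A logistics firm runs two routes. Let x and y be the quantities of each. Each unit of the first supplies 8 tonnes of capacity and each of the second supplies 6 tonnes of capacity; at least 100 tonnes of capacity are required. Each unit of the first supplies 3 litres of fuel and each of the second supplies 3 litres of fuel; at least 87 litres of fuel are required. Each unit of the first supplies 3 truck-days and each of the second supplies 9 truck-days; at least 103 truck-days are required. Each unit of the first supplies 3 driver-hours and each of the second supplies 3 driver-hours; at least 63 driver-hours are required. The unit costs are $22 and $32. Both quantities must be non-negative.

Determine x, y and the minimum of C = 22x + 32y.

x = 79/3, y = 8/3, minimum C = 1994/3

The feasible region is unbounded (it extends along (0, 1), (1, 0)), but C strictly increases along every unbounded feasible direction, so there is no improving ray and the minimum is attained at a vertex.

The optimum lies where 3x + 3y = 87 and 3x + 9y = 103.
Solving simultaneously gives x = 79/3, y = 8/3.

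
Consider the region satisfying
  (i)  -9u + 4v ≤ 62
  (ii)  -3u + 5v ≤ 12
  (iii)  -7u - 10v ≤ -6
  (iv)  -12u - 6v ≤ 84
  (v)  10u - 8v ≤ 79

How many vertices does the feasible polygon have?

The feasible vertices (each the meet of two boundaries and inside every other half-plane) are:
  (-18/13, 102/65)
  (491/26, 357/26)
  (419/78, -493/156)

3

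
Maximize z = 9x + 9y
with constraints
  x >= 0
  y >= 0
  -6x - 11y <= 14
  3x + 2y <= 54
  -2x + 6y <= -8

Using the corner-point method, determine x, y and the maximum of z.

x = 170/11, y = 42/11, maximum z = 1908/11

The binding constraints are 3x + 2y = 54 and -2x + 6y = -8.
Solving simultaneously gives x = 170/11, y = 42/11.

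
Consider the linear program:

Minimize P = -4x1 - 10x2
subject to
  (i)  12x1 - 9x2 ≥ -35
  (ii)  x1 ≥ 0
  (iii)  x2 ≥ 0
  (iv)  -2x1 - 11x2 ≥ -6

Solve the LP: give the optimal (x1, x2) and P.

Vertices and P = -4x1 - 10x2:
  (0, 0) → P = 0
  (0, 6/11) → P = -60/11
  (3, 0) → P = -12

At the optimal vertex, x2 = 0 and -2x1 - 11x2 = -6.
Solving simultaneously gives x1 = 3, x2 = 0.

x1 = 3, x2 = 0, minimum P = -12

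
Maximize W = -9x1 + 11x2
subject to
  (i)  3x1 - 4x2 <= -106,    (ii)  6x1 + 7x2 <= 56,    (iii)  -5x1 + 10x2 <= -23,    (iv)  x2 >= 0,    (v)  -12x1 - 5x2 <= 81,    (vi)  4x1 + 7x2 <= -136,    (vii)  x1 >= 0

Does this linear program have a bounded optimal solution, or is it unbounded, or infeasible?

infeasible

The boundaries 4x1 + 7x2 = -136 and x1 = 0 meet at (0, -136/7), but that point violates 3x1 - 4x2 ≤ -106. Every candidate vertex is excluded by some other constraint, so the feasible region is empty.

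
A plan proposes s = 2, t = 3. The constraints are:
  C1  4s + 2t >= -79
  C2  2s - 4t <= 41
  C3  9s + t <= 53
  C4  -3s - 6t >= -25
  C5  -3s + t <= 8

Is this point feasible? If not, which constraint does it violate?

feasible

C1: 14 ≥ -79 ✓
C2: -8 ≤ 41 ✓
C3: 21 ≤ 53 ✓
C4: -24 ≥ -25 ✓
C5: -3 ≤ 8 ✓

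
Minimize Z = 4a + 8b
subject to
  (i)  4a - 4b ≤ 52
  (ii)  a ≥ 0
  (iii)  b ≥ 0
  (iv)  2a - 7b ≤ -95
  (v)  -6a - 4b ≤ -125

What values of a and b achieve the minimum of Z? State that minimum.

Extreme points and Z = 4a + 8b:
  (186/5, 121/5) → Z = 1712/5
  (0, 125/4) → Z = 250
  (99/10, 82/5) → Z = 854/5
The feasible region is unbounded (it extends along (1, 1), (0, 1)), but Z strictly increases along every unbounded feasible direction, so there is no improving ray and the minimum is attained at a vertex.

At the optimal vertex, 2a - 7b = -95 and -6a - 4b = -125.
Solving simultaneously gives a = 99/10, b = 82/5.

a = 99/10, b = 82/5, minimum Z = 854/5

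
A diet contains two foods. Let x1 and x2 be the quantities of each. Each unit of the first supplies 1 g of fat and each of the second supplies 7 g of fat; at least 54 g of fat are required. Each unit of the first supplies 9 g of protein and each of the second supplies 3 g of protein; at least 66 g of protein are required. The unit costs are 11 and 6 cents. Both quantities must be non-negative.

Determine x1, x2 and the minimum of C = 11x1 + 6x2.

Corner points and C = 11x1 + 6x2:
  (0, 22) → C = 132
  (54, 0) → C = 594
  (5, 7) → C = 97
The feasible region is unbounded (it extends along (0, 1), (1, 0)), but C strictly increases along every unbounded feasible direction, so there is no improving ray and the minimum is attained at a vertex.

The optimum lies where x1 + 7x2 = 54 and 9x1 + 3x2 = 66.
Solving simultaneously gives x1 = 5, x2 = 7.

x1 = 5, x2 = 7, minimum C = 97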